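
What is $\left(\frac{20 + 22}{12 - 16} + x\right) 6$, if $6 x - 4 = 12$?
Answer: $-47$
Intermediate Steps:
$x = \frac{8}{3}$ ($x = \frac{2}{3} + \frac{1}{6} \cdot 12 = \frac{2}{3} + 2 = \frac{8}{3} \approx 2.6667$)
$\left(\frac{20 + 22}{12 - 16} + x\right) 6 = \left(\frac{20 + 22}{12 - 16} + \frac{8}{3}\right) 6 = \left(\frac{42}{-4} + \frac{8}{3}\right) 6 = \left(42 \left(- \frac{1}{4}\right) + \frac{8}{3}\right) 6 = \left(- \frac{21}{2} + \frac{8}{3}\right) 6 = \left(- \frac{47}{6}\right) 6 = -47$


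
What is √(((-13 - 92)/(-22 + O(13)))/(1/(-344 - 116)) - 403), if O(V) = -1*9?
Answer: I*√1884583/31 ≈ 44.284*I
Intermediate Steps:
O(V) = -9
√(((-13 - 92)/(-22 + O(13)))/(1/(-344 - 116)) - 403) = √(((-13 - 92)/(-22 - 9))/(1/(-344 - 116)) - 403) = √((-105/(-31))/(1/(-460)) - 403) = √((-105*(-1/31))/(-1/460) - 403) = √((105/31)*(-460) - 403) = √(-48300/31 - 403) = √(-60793/31) = I*√1884583/31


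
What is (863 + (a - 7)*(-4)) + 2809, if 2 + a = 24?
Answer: 3612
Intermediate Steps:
a = 22 (a = -2 + 24 = 22)
(863 + (a - 7)*(-4)) + 2809 = (863 + (22 - 7)*(-4)) + 2809 = (863 + 15*(-4)) + 2809 = (863 - 60) + 2809 = 803 + 2809 = 3612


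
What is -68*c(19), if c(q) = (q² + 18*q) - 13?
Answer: -46920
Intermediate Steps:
c(q) = -13 + q² + 18*q
-68*c(19) = -68*(-13 + 19² + 18*19) = -68*(-13 + 361 + 342) = -68*690 = -46920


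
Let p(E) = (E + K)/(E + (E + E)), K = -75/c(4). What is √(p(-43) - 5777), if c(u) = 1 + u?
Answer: 5*I*√3845103/129 ≈ 76.004*I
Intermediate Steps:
K = -15 (K = -75/(1 + 4) = -75/5 = -75*⅕ = -15)
p(E) = (-15 + E)/(3*E) (p(E) = (E - 15)/(E + (E + E)) = (-15 + E)/(E + 2*E) = (-15 + E)/((3*E)) = (-15 + E)*(1/(3*E)) = (-15 + E)/(3*E))
√(p(-43) - 5777) = √((⅓)*(-15 - 43)/(-43) - 5777) = √((⅓)*(-1/43)*(-58) - 5777) = √(58/129 - 5777) = √(-745175/129) = 5*I*√3845103/129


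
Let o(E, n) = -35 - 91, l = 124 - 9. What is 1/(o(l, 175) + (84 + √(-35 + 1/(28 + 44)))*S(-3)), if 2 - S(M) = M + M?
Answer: 2457/1351598 - 3*I*√5038/1351598 ≈ 0.0018178 - 0.00015754*I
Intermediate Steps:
l = 115
o(E, n) = -126
S(M) = 2 - 2*M (S(M) = 2 - (M + M) = 2 - 2*M)
1/(o(l, 175) + (84 + √(-35 + 1/(28 + 44)))*S(-3)) = 1/(-126 + (84 + √(-35 + 1/(28 + 44)))*(2 - 2*(-3))) = 1/(-126 + (84 + √(-35 + 1/72))*(2 + 6)) = 1/(-126 + (84 + √(-35 + 1/72))*8) = 1/(-126 + (84 + √(-2519/72))*8) = 1/(-126 + (84 + I*√5038/12)*8) = 1/(-126 + (672 + 2*I*√5038/3)) = 1/(546 + 2*I*√5038/3)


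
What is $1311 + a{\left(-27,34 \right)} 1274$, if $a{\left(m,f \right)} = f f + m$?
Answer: $1439657$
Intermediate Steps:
$a{\left(m,f \right)} = m + f^{2}$ ($a{\left(m,f \right)} = f^{2} + m = m + f^{2}$)
$1311 + a{\left(-27,34 \right)} 1274 = 1311 + \left(-27 + 34^{2}\right) 1274 = 1311 + \left(-27 + 1156\right) 1274 = 1311 + 1129 \cdot 1274 = 1311 + 1438346 = 1439657$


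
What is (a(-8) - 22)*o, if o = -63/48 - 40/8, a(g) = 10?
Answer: 303/4 ≈ 75.750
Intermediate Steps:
o = -101/16 (o = -63*1/48 - 40*1/8 = -21/16 - 5 = -101/16 ≈ -6.3125)
(a(-8) - 22)*o = (10 - 22)*(-101/16) = -12*(-101/16) = 303/4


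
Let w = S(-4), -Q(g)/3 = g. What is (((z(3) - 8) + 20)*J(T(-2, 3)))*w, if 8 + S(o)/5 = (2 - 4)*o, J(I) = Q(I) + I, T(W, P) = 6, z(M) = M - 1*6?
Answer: 0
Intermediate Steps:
Q(g) = -3*g
z(M) = -6 + M (z(M) = M - 6 = -6 + M)
J(I) = -2*I (J(I) = -3*I + I = -2*I)
S(o) = -40 - 10*o (S(o) = -40 + 5*((2 - 4)*o) = -40 + 5*(-2*o) = -40 - 10*o)
w = 0 (w = -40 - 10*(-4) = -40 + 40 = 0)
(((z(3) - 8) + 20)*J(T(-2, 3)))*w = ((((-6 + 3) - 8) + 20)*(-2*6))*0 = (((-3 - 8) + 20)*(-12))*0 = ((-11 + 20)*(-12))*0 = (9*(-12))*0 = -108*0 = 0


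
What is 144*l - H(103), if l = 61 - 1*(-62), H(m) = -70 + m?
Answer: 17679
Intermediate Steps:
l = 123 (l = 61 + 62 = 123)
144*l - H(103) = 144*123 - (-70 + 103) = 17712 - 1*33 = 17712 - 33 = 17679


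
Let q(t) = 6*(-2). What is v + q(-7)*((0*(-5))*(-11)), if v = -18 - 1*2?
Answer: -20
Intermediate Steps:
v = -20 (v = -18 - 2 = -20)
q(t) = -12
v + q(-7)*((0*(-5))*(-11)) = -20 - 12*0*(-5)*(-11) = -20 - 0*(-11) = -20 - 12*0 = -20 + 0 = -20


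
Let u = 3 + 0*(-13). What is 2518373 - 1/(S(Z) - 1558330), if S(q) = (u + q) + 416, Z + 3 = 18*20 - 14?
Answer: 3922537196865/1557568 ≈ 2.5184e+6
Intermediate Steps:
u = 3 (u = 3 + 0 = 3)
Z = 343 (Z = -3 + (18*20 - 14) = -3 + (360 - 14) = -3 + 346 = 343)
S(q) = 419 + q (S(q) = (3 + q) + 416 = 419 + q)
2518373 - 1/(S(Z) - 1558330) = 2518373 - 1/((419 + 343) - 1558330) = 2518373 - 1/(762 - 1558330) = 2518373 - 1/(-1557568) = 2518373 - 1*(-1/1557568) = 2518373 + 1/1557568 = 3922537196865/1557568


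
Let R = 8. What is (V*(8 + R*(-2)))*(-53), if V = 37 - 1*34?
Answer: 1272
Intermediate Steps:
V = 3 (V = 37 - 34 = 3)
(V*(8 + R*(-2)))*(-53) = (3*(8 + 8*(-2)))*(-53) = (3*(8 - 16))*(-53) = (3*(-8))*(-53) = -24*(-53) = 1272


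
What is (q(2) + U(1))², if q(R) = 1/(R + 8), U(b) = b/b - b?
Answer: 1/100 ≈ 0.010000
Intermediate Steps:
U(b) = 1 - b
q(R) = 1/(8 + R)
(q(2) + U(1))² = (1/(8 + 2) + (1 - 1*1))² = (1/10 + (1 - 1))² = (⅒ + 0)² = (⅒)² = 1/100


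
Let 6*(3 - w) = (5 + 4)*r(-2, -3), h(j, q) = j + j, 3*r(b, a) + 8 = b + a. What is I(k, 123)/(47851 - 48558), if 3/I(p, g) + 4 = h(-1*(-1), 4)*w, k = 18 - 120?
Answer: -1/3535 ≈ -0.00028289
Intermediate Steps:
r(b, a) = -8/3 + a/3 + b/3 (r(b, a) = -8/3 + (b + a)/3 = -8/3 + (a + b)/3 = -8/3 + (a/3 + b/3) = -8/3 + a/3 + b/3)
h(j, q) = 2*j
w = 19/2 (w = 3 - (5 + 4)*(-8/3 + (1/3)*(-3) + (1/3)*(-2))/6 = 3 - 3*(-8/3 - 1 - 2/3)/2 = 3 - 3*(-13)/(2*3) = 3 - 1/6*(-39) = 3 + 13/2 = 19/2 ≈ 9.5000)
k = -102
I(p, g) = 1/5 (I(p, g) = 3/(-4 + (2*(-1*(-1)))*(19/2)) = 3/(-4 + (2*1)*(19/2)) = 3/(-4 + 2*(19/2)) = 3/(-4 + 19) = 3/15 = 3*(1/15) = 1/5)
I(k, 123)/(47851 - 48558) = 1/(5*(47851 - 48558)) = (1/5)/(-707) = (1/5)*(-1/707) = -1/3535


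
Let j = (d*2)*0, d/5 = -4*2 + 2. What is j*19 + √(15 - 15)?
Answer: 0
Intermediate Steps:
d = -30 (d = 5*(-4*2 + 2) = 5*(-8 + 2) = 5*(-6) = -30)
j = 0 (j = -30*2*0 = -60*0 = 0)
j*19 + √(15 - 15) = 0*19 + √(15 - 15) = 0 + √0 = 0 + 0 = 0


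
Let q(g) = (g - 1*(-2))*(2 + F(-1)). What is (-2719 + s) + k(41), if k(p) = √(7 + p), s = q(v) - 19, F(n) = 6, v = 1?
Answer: -2714 + 4*√3 ≈ -2707.1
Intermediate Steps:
q(g) = 16 + 8*g (q(g) = (g - 1*(-2))*(2 + 6) = (g + 2)*8 = (2 + g)*8 = 16 + 8*g)
s = 5 (s = (16 + 8*1) - 19 = (16 + 8) - 19 = 24 - 19 = 5)
(-2719 + s) + k(41) = (-2719 + 5) + √(7 + 41) = -2714 + √48 = -2714 + 4*√3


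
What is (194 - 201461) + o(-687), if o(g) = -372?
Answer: -201639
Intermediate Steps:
(194 - 201461) + o(-687) = (194 - 201461) - 372 = -201267 - 372 = -201639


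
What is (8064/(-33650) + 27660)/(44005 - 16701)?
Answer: 116343867/114847450 ≈ 1.0130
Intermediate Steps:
(8064/(-33650) + 27660)/(44005 - 16701) = (8064*(-1/33650) + 27660)/27304 = (-4032/16825 + 27660)*(1/27304) = (465375468/16825)*(1/27304) = 116343867/114847450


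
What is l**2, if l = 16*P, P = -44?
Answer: 495616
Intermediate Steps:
l = -704 (l = 16*(-44) = -704)
l**2 = (-704)**2 = 495616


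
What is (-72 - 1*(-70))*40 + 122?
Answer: 42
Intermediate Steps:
(-72 - 1*(-70))*40 + 122 = (-72 + 70)*40 + 122 = -2*40 + 122 = -80 + 122 = 42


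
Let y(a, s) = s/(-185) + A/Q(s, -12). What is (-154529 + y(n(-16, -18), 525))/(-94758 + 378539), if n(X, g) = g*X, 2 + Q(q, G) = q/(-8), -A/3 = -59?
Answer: -3093316190/5680444277 ≈ -0.54456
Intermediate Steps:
A = 177 (A = -3*(-59) = 177)
Q(q, G) = -2 - q/8 (Q(q, G) = -2 + q/(-8) = -2 + q*(-⅛) = -2 - q/8)
n(X, g) = X*g
y(a, s) = 177/(-2 - s/8) - s/185 (y(a, s) = s/(-185) + 177/(-2 - s/8) = s*(-1/185) + 177/(-2 - s/8) = -s/185 + 177/(-2 - s/8) = 177/(-2 - s/8) - s/185)
(-154529 + y(n(-16, -18), 525))/(-94758 + 378539) = (-154529 + (-261960 - 1*525*(16 + 525))/(185*(16 + 525)))/(-94758 + 378539) = (-154529 + (1/185)*(-261960 - 1*525*541)/541)/283781 = (-154529 + (1/185)*(1/541)*(-261960 - 284025))*(1/283781) = (-154529 + (1/185)*(1/541)*(-545985))*(1/283781) = (-154529 - 109197/20017)*(1/283781) = -3093316190/20017*1/283781 = -3093316190/5680444277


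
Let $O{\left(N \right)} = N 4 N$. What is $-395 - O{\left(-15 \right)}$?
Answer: $-1295$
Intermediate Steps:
$O{\left(N \right)} = 4 N^{2}$ ($O{\left(N \right)} = 4 N N = 4 N^{2}$)
$-395 - O{\left(-15 \right)} = -395 - 4 \left(-15\right)^{2} = -395 - 4 \cdot 225 = -395 - 900 = -1295$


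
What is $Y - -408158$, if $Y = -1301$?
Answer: $406857$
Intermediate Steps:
$Y - -408158 = -1301 - -408158 = -1301 + 408158 = 406857$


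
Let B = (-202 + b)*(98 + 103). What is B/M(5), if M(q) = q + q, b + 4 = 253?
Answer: 9447/10 ≈ 944.70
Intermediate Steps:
b = 249 (b = -4 + 253 = 249)
M(q) = 2*q
B = 9447 (B = (-202 + 249)*(98 + 103) = 47*201 = 9447)
B/M(5) = 9447/((2*5)) = 9447/10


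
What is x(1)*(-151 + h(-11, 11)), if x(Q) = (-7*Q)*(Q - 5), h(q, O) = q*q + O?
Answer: -532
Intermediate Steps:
h(q, O) = O + q² (h(q, O) = q² + O = O + q²)
x(Q) = -7*Q*(-5 + Q) (x(Q) = (-7*Q)*(-5 + Q) = -7*Q*(-5 + Q))
x(1)*(-151 + h(-11, 11)) = (7*1*(5 - 1*1))*(-151 + (11 + (-11)²)) = (7*1*(5 - 1))*(-151 + (11 + 121)) = (7*1*4)*(-151 + 132) = 28*(-19) = -532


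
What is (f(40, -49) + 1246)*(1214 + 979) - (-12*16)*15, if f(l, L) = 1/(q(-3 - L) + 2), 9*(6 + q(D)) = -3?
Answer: 35553075/13 ≈ 2.7349e+6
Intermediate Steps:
q(D) = -19/3 (q(D) = -6 + (⅑)*(-3) = -6 - ⅓ = -19/3)
f(l, L) = -3/13 (f(l, L) = 1/(-19/3 + 2) = 1/(-13/3) = -3/13)
(f(40, -49) + 1246)*(1214 + 979) - (-12*16)*15 = (-3/13 + 1246)*(1214 + 979) - (-12*16)*15 = (16195/13)*2193 - (-192)*15 = 35515635/13 - 1*(-2880) = 35515635/13 + 2880 = 35553075/13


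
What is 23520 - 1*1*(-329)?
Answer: 23849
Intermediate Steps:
23520 - 1*1*(-329) = 23520 - (-329) = 23520 - 1*(-329) = 23520 + 329 = 23849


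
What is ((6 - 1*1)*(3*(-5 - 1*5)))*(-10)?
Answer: 1500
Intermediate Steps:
((6 - 1*1)*(3*(-5 - 1*5)))*(-10) = ((6 - 1)*(3*(-5 - 5)))*(-10) = (5*(3*(-10)))*(-10) = (5*(-30))*(-10) = -150*(-10) = 1500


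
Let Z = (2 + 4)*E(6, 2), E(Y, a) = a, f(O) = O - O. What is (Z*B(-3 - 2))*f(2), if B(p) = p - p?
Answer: 0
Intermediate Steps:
f(O) = 0
B(p) = 0
Z = 12 (Z = (2 + 4)*2 = 6*2 = 12)
(Z*B(-3 - 2))*f(2) = (12*0)*0 = 0*0 = 0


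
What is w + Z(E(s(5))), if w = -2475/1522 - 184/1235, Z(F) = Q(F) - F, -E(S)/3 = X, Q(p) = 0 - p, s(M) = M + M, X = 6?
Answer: 64331447/1879670 ≈ 34.225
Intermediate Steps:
s(M) = 2*M
Q(p) = -p
E(S) = -18 (E(S) = -3*6 = -18)
Z(F) = -2*F (Z(F) = -F - F = -2*F)
w = -3336673/1879670 (w = -2475*1/1522 - 184*1/1235 = -2475/1522 - 184/1235 = -3336673/1879670 ≈ -1.7751)
w + Z(E(s(5))) = -3336673/1879670 - 2*(-18) = -3336673/1879670 + 36 = 64331447/1879670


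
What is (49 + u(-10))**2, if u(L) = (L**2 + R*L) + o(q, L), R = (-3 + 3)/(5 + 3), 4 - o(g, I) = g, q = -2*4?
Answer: 25921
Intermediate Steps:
q = -8
o(g, I) = 4 - g
R = 0 (R = 0/8 = 0*(1/8) = 0)
u(L) = 12 + L**2 (u(L) = (L**2 + 0*L) + (4 - 1*(-8)) = (L**2 + 0) + (4 + 8) = L**2 + 12 = 12 + L**2)
(49 + u(-10))**2 = (49 + (12 + (-10)**2))**2 = (49 + (12 + 100))**2 = (49 + 112)**2 = 161**2 = 25921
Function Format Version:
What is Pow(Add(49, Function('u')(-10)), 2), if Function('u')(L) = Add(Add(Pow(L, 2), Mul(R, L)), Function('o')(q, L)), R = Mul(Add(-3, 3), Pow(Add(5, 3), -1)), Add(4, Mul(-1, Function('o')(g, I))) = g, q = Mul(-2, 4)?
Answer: 25921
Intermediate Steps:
q = -8
Function('o')(g, I) = Add(4, Mul(-1, g))
R = 0 (R = Mul(0, Pow(8, -1)) = Mul(0, Rational(1, 8)) = 0)
Function('u')(L) = Add(12, Pow(L, 2)) (Function('u')(L) = Add(Add(Pow(L, 2), Mul(0, L)), Add(4, Mul(-1, -8))) = Add(Add(Pow(L, 2), 0), Add(4, 8)) = Add(Pow(L, 2), 12) = Add(12, Pow(L, 2)))
Pow(Add(49, Function('u')(-10)), 2) = Pow(Add(49, Add(12, Pow(-10, 2))), 2) = Pow(Add(49, Add(12, 100)), 2) = Pow(Add(49, 112), 2) = Pow(161, 2) = 25921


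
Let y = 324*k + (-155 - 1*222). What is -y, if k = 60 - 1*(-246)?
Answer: -98767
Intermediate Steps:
k = 306 (k = 60 + 246 = 306)
y = 98767 (y = 324*306 + (-155 - 1*222) = 99144 + (-155 - 222) = 99144 - 377 = 98767)
-y = -1*98767 = -98767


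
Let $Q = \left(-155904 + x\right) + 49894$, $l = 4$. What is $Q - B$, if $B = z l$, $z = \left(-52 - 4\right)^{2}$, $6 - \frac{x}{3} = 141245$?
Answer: $-542271$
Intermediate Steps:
$x = -423717$ ($x = 18 - 423735 = -423717$)
$z = 3136$ ($z = \left(-56\right)^{2} = 3136$)
$Q = -529727$ ($Q = \left(-155904 - 423717\right) + 49894 = -579621 + 49894 = -529727$)
$B = 12544$ ($B = 3136 \cdot 4 = 12544$)
$Q - B = -529727 - 12544 = -542271$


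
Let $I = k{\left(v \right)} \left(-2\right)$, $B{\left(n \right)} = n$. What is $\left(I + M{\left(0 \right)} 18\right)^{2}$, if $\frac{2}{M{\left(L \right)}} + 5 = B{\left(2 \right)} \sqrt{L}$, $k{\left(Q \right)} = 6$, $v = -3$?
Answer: $\frac{9216}{25} \approx 368.64$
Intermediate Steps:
$M{\left(L \right)} = \frac{2}{-5 + 2 \sqrt{L}}$
$I = -12$ ($I = 6 \left(-2\right) = -12$)
$\left(I + M{\left(0 \right)} 18\right)^{2} = \left(-12 + \frac{2}{-5 + 2 \sqrt{0}} \cdot 18\right)^{2} = \left(-12 + \frac{2}{-5 + 2 \cdot 0} \cdot 18\right)^{2} = \left(-12 + \frac{2}{-5 + 0} \cdot 18\right)^{2} = \left(-12 + \frac{2}{-5} \cdot 18\right)^{2} = \left(-12 + 2 \left(- \frac{1}{5}\right) 18\right)^{2} = \left(-12 - \frac{36}{5}\right)^{2} = \left(- \frac{96}{5}\right)^{2} = \frac{9216}{25}$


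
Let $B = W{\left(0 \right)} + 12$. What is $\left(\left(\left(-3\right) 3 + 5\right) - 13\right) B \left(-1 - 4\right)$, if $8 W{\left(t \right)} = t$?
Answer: $1020$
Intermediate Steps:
$W{\left(t \right)} = \frac{t}{8}$
$B = 12$ ($B = \frac{1}{8} \cdot 0 + 12 = 0 + 12 = 12$)
$\left(\left(\left(-3\right) 3 + 5\right) - 13\right) B \left(-1 - 4\right) = \left(\left(\left(-3\right) 3 + 5\right) - 13\right) 12 \left(-1 - 4\right) = \left(\left(-9 + 5\right) - 13\right) 12 \left(-1 - 4\right) = \left(-4 - 13\right) 12 \left(-5\right) = \left(-17\right) 12 \left(-5\right) = \left(-204\right) \left(-5\right) = 1020$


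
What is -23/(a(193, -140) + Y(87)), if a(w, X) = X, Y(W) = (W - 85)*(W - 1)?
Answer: -23/32 ≈ -0.71875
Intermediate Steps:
Y(W) = (-1 + W)*(-85 + W) (Y(W) = (-85 + W)*(-1 + W) = (-1 + W)*(-85 + W))
-23/(a(193, -140) + Y(87)) = -23/(-140 + (85 + 87² - 86*87)) = -23/(-140 + (85 + 7569 - 7482)) = -23/(-140 + 172) = -23/32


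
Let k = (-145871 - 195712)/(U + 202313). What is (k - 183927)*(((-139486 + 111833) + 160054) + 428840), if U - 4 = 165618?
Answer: -666336058682264/6455 ≈ -1.0323e+11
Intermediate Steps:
U = 165622 (U = 4 + 165618 = 165622)
k = -113861/122645 (k = (-145871 - 195712)/(165622 + 202313) = -341583/367935 = -341583*1/367935 = -113861/122645 ≈ -0.92838)
(k - 183927)*(((-139486 + 111833) + 160054) + 428840) = (-113861/122645 - 183927)*(((-139486 + 111833) + 160054) + 428840) = -22557840776*((-27653 + 160054) + 428840)/122645 = -22557840776*(132401 + 428840)/122645 = -22557840776/122645*561241 = -666336058682264/6455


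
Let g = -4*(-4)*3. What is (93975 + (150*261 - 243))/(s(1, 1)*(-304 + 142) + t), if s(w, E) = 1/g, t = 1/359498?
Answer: -191083252944/4853219 ≈ -39373.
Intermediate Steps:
g = 48 (g = 16*3 = 48)
t = 1/359498 ≈ 2.7817e-6
s(w, E) = 1/48
(93975 + (150*261 - 243))/(s(1, 1)*(-304 + 142) + t) = (93975 + (150*261 - 243))/((-304 + 142)/48 + 1/359498) = (93975 + (39150 - 243))/((1/48)*(-162) + 1/359498) = (93975 + 38907)/(-27/8 + 1/359498) = 132882/(-4853219/1437992) = 132882*(-1437992/4853219) = -191083252944/4853219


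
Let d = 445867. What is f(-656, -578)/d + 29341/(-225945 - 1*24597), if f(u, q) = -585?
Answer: -13228750717/111708409914 ≈ -0.11842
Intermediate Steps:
f(-656, -578)/d + 29341/(-225945 - 1*24597) = -585/445867 + 29341/(-225945 - 1*24597) = -585*1/445867 + 29341/(-225945 - 24597) = -585/445867 + 29341/(-250542) = -585/445867 + 29341*(-1/250542) = -585/445867 - 29341/250542 = -13228750717/111708409914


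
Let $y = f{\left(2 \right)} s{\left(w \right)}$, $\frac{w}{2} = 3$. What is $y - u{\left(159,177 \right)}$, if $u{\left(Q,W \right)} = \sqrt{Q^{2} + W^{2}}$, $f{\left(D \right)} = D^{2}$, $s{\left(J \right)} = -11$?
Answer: $-44 - 3 \sqrt{6290} \approx -281.93$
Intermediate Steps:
$w = 6$ ($w = 2 \cdot 3 = 6$)
$y = -44$ ($y = 2^{2} \left(-11\right) = 4 \left(-11\right) = -44$)
$y - u{\left(159,177 \right)} = -44 - \sqrt{159^{2} + 177^{2}} = -44 - \sqrt{25281 + 31329} = -44 - \sqrt{56610} = -44 - 3 \sqrt{6290}$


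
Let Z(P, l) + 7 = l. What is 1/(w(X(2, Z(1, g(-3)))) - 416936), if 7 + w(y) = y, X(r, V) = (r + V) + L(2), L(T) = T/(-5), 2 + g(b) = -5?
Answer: -5/2084777 ≈ -2.3983e-6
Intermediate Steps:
g(b) = -7 (g(b) = -2 - 5 = -7)
L(T) = -T/5
Z(P, l) = -7 + l
X(r, V) = -⅖ + V + r (X(r, V) = (r + V) - ⅕*2 = (V + r) - ⅖ = -⅖ + V + r)
w(y) = -7 + y
1/(w(X(2, Z(1, g(-3)))) - 416936) = 1/((-7 + (-⅖ + (-7 - 7) + 2)) - 416936) = 1/((-7 + (-⅖ - 14 + 2)) - 416936) = 1/((-7 - 62/5) - 416936) = 1/(-97/5 - 416936) = 1/(-2084777/5) = -5/2084777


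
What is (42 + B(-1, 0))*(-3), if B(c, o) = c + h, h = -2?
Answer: -117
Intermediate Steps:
B(c, o) = -2 + c (B(c, o) = c - 2 = -2 + c)
(42 + B(-1, 0))*(-3) = (42 + (-2 - 1))*(-3) = (42 - 3)*(-3) = 39*(-3) = -117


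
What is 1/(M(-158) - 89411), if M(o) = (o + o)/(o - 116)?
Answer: -137/12249149 ≈ -1.1184e-5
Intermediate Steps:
M(o) = 2*o/(-116 + o) (M(o) = (2*o)/(-116 + o) = 2*o/(-116 + o))
1/(M(-158) - 89411) = 1/(2*(-158)/(-116 - 158) - 89411) = 1/(2*(-158)/(-274) - 89411) = 1/(2*(-158)*(-1/274) - 89411) = 1/(158/137 - 89411) = 1/(-12249149/137) = -137/12249149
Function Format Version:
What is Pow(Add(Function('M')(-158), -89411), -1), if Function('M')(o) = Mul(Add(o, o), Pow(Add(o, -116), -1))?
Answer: Rational(-137, 12249149) ≈ -1.1184e-5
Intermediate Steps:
Function('M')(o) = Mul(2, o, Pow(Add(-116, o), -1)) (Function('M')(o) = Mul(Mul(2, o), Pow(Add(-116, o), -1)) = Mul(2, o, Pow(Add(-116, o), -1)))
Pow(Add(Function('M')(-158), -89411), -1) = Pow(Add(Mul(2, -158, Pow(Add(-116, -158), -1)), -89411), -1) = Pow(Add(Mul(2, -158, Pow(-274, -1)), -89411), -1) = Pow(Add(Mul(2, -158, Rational(-1, 274)), -89411), -1) = Pow(Add(Rational(158, 137), -89411), -1) = Pow(Rational(-12249149, 137), -1) = Rational(-137, 12249149)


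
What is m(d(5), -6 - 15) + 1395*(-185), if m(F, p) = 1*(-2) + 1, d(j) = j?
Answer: -258076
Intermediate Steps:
m(F, p) = -1 (m(F, p) = -2 + 1 = -1)
m(d(5), -6 - 15) + 1395*(-185) = -1 + 1395*(-185) = -1 - 258075 = -258076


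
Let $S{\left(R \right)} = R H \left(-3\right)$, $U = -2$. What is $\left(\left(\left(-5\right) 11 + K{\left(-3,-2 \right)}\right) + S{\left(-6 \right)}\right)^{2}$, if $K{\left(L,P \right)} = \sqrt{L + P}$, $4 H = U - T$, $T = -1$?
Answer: $\frac{14141}{4} - 119 i \sqrt{5} \approx 3535.3 - 266.09 i$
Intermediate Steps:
$H = - \frac{1}{4}$ ($H = \frac{-2 - -1}{4} = \frac{-2 + 1}{4} = \frac{1}{4} \left(-1\right) = - \frac{1}{4} \approx -0.25$)
$S{\left(R \right)} = \frac{3 R}{4}$ ($S{\left(R \right)} = R \left(- \frac{1}{4}\right) \left(-3\right) = - \frac{R}{4} \left(-3\right) = \frac{3 R}{4}$)
$\left(\left(\left(-5\right) 11 + K{\left(-3,-2 \right)}\right) + S{\left(-6 \right)}\right)^{2} = \left(\left(\left(-5\right) 11 + \sqrt{-3 - 2}\right) + \frac{3}{4} \left(-6\right)\right)^{2} = \left(\left(-55 + \sqrt{-5}\right) - \frac{9}{2}\right)^{2} = \left(\left(-55 + i \sqrt{5}\right) - \frac{9}{2}\right)^{2} = \left(- \frac{119}{2} + i \sqrt{5}\right)^{2}$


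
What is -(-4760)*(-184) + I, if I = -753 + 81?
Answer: -876512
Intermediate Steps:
I = -672
-(-4760)*(-184) + I = -(-4760)*(-184) - 672 = -680*1288 - 672 = -875840 - 672 = -876512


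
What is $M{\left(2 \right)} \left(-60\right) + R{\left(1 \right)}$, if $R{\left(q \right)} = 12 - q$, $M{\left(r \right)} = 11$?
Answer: $-649$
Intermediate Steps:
$M{\left(2 \right)} \left(-60\right) + R{\left(1 \right)} = 11 \left(-60\right) + \left(12 - 1\right) = -660 + \left(12 - 1\right) = -660 + 11 = -649$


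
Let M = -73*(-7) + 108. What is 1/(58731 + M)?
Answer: 1/59350 ≈ 1.6849e-5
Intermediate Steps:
M = 619 (M = 511 + 108 = 619)
1/(58731 + M) = 1/(58731 + 619) = 1/59350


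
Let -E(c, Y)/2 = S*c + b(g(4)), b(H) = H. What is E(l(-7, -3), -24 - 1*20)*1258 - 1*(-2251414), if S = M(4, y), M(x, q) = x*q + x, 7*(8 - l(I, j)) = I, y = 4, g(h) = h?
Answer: 1788470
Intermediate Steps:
l(I, j) = 8 - I/7
M(x, q) = x + q*x (M(x, q) = q*x + x = x + q*x)
S = 20 (S = 4*(1 + 4) = 4*5 = 20)
E(c, Y) = -8 - 40*c (E(c, Y) = -2*(20*c + 4) = -2*(4 + 20*c) = -8 - 40*c)
E(l(-7, -3), -24 - 1*20)*1258 - 1*(-2251414) = (-8 - 40*(8 - ⅐*(-7)))*1258 - 1*(-2251414) = (-8 - 40*(8 + 1))*1258 + 2251414 = (-8 - 40*9)*1258 + 2251414 = (-8 - 360)*1258 + 2251414 = -368*1258 + 2251414 = -462944 + 2251414 = 1788470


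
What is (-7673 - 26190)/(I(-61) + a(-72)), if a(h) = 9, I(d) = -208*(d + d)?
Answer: -33863/25385 ≈ -1.3340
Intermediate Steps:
I(d) = -416*d
(-7673 - 26190)/(I(-61) + a(-72)) = (-7673 - 26190)/(-416*(-61) + 9) = -33863/(25376 + 9) = -33863/25385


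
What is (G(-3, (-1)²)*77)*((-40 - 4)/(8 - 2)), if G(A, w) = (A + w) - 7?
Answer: 5082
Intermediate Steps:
G(A, w) = -7 + A + w
(G(-3, (-1)²)*77)*((-40 - 4)/(8 - 2)) = ((-7 - 3 + (-1)²)*77)*((-40 - 4)/(8 - 2)) = ((-7 - 3 + 1)*77)*(-44/6) = (-9*77)*(-44*⅙) = -693*(-22/3) = 5082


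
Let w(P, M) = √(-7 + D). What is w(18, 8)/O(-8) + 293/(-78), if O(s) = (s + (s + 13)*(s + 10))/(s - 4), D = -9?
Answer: -293/78 - 24*I ≈ -3.7564 - 24.0*I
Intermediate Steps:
w(P, M) = 4*I (w(P, M) = √(-7 - 9) = √(-16) = 4*I)
O(s) = (s + (10 + s)*(13 + s))/(-4 + s) (O(s) = (s + (13 + s)*(10 + s))/(-4 + s) = (s + (10 + s)*(13 + s))/(-4 + s))
w(18, 8)/O(-8) + 293/(-78) = (4*I)/(((130 + (-8)² + 24*(-8))/(-4 - 8))) + 293/(-78) = (4*I)/(((130 + 64 - 192)/(-12))) + 293*(-1/78) = (4*I)/((-1/12*2)) - 293/78 = (4*I)/(-⅙) - 293/78 = (4*I)*(-6) - 293/78 = -24*I - 293/78 = -293/78 - 24*I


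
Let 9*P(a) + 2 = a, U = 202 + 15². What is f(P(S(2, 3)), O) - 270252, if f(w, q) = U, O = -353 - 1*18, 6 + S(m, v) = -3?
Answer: -269825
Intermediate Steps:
U = 427 (U = 202 + 225 = 427)
S(m, v) = -9 (S(m, v) = -6 - 3 = -9)
O = -371 (O = -353 - 18 = -371)
P(a) = -2/9 + a/9
f(w, q) = 427
f(P(S(2, 3)), O) - 270252 = 427 - 270252 = -269825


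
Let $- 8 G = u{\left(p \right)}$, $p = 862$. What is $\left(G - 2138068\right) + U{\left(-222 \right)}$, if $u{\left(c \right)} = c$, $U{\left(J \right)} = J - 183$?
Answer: $- \frac{8554323}{4} \approx -2.1386 \cdot 10^{6}$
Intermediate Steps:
$U{\left(J \right)} = -183 + J$
$G = - \frac{431}{4}$ ($G = \left(- \frac{1}{8}\right) 862 = - \frac{431}{4} \approx -107.75$)
$\left(G - 2138068\right) + U{\left(-222 \right)} = \left(- \frac{431}{4} - 2138068\right) - 405 = - \frac{8552703}{4} - 405 = - \frac{8554323}{4}$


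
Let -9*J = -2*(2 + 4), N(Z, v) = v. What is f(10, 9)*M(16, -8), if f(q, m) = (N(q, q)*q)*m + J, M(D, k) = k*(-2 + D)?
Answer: -302848/3 ≈ -1.0095e+5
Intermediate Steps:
J = 4/3 (J = -(-2)*(2 + 4)/9 = -(-2)*6/9 = -1/9*(-12) = 4/3 ≈ 1.3333)
f(q, m) = 4/3 + m*q**2 (f(q, m) = (q*q)*m + 4/3 = q**2*m + 4/3 = m*q**2 + 4/3 = 4/3 + m*q**2)
f(10, 9)*M(16, -8) = (4/3 + 9*10**2)*(-8*(-2 + 16)) = (4/3 + 9*100)*(-8*14) = (4/3 + 900)*(-112) = (2704/3)*(-112) = -302848/3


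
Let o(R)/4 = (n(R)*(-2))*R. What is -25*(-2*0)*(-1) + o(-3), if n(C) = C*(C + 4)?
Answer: -72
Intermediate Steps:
n(C) = C*(4 + C)
o(R) = -8*R²*(4 + R) (o(R) = 4*(((R*(4 + R))*(-2))*R) = 4*((-2*R*(4 + R))*R) = 4*(-2*R²*(4 + R)) = -8*R²*(4 + R))
-25*(-2*0)*(-1) + o(-3) = -25*(-2*0)*(-1) + 8*(-3)²*(-4 - 1*(-3)) = -0*(-1) + 8*9*(-4 + 3) = -25*0 + 8*9*(-1) = 0 - 72 = -72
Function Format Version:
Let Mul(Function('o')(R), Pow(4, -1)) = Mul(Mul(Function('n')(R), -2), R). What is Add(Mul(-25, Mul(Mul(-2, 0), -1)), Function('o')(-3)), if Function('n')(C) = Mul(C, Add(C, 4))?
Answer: -72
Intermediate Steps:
Function('n')(C) = Mul(C, Add(4, C))
Function('o')(R) = Mul(-8, Pow(R, 2), Add(4, R)) (Function('o')(R) = Mul(4, Mul(Mul(Mul(R, Add(4, R)), -2), R)) = Mul(4, Mul(Mul(-2, R, Add(4, R)), R)) = Mul(4, Mul(-2, Pow(R, 2), Add(4, R))) = Mul(-8, Pow(R, 2), Add(4, R)))
Add(Mul(-25, Mul(Mul(-2, 0), -1)), Function('o')(-3)) = Add(Mul(-25, Mul(Mul(-2, 0), -1)), Mul(8, Pow(-3, 2), Add(-4, Mul(-1, -3)))) = Add(Mul(-25, Mul(0, -1)), Mul(8, 9, Add(-4, 3))) = Add(Mul(-25, 0), Mul(8, 9, -1)) = Add(0, -72) = -72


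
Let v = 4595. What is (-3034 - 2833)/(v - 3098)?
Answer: -5867/1497 ≈ -3.9192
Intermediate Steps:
(-3034 - 2833)/(v - 3098) = (-3034 - 2833)/(4595 - 3098) = -5867/1497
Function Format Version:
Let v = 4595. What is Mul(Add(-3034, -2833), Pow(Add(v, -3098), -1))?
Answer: Rational(-5867, 1497) ≈ -3.9192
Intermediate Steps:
Mul(Add(-3034, -2833), Pow(Add(v, -3098), -1)) = Mul(Add(-3034, -2833), Pow(Add(4595, -3098), -1)) = Mul(-5867, Pow(1497, -1)) = Mul(-5867, Rational(1, 1497)) = Rational(-5867, 1497)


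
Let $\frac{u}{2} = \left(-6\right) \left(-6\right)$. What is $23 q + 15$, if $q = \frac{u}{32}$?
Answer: $\frac{267}{4} \approx 66.75$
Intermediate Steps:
$u = 72$ ($u = 2 \left(\left(-6\right) \left(-6\right)\right) = 2 \cdot 36 = 72$)
$q = \frac{9}{4}$ ($q = \frac{72}{32} = 72 \cdot \frac{1}{32} = \frac{9}{4} \approx 2.25$)
$23 q + 15 = 23 \cdot \frac{9}{4} + 15 = \frac{207}{4} + 15 = \frac{267}{4}$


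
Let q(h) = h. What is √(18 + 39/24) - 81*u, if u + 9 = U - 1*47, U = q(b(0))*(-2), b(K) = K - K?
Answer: 4536 + √314/4 ≈ 4540.4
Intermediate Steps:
b(K) = 0
U = 0 (U = 0*(-2) = 0)
u = -56 (u = -9 + (0 - 1*47) = -9 + (0 - 47) = -9 - 47 = -56)
√(18 + 39/24) - 81*u = √(18 + 39/24) - 81*(-56) = √(18 + 39*(1/24)) + 4536 = √(18 + 13/8) + 4536 = √(157/8) + 4536 = √314/4 + 4536 = 4536 + √314/4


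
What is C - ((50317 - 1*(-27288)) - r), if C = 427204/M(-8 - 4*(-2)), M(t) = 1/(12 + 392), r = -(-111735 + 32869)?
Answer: 172591677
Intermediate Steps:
r = 78866 (r = -1*(-78866) = 78866)
M(t) = 1/404
C = 172590416 (C = 427204/(1/404) = 427204*404 = 172590416)
C - ((50317 - 1*(-27288)) - r) = 172590416 - ((50317 - 1*(-27288)) - 1*78866) = 172590416 - ((50317 + 27288) - 78866) = 172590416 - (77605 - 78866) = 172590416 - 1*(-1261) = 172590416 + 1261 = 172591677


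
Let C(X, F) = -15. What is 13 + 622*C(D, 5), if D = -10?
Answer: -9317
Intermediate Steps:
13 + 622*C(D, 5) = 13 + 622*(-15) = 13 - 9330 = -9317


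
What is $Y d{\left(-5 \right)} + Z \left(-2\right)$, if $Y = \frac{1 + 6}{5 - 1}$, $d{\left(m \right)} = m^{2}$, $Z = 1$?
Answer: $\frac{167}{4} \approx 41.75$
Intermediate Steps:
$Y = \frac{7}{4} \approx 1.75$
$Y d{\left(-5 \right)} + Z \left(-2\right) = \frac{7 \left(-5\right)^{2}}{4} + 1 \left(-2\right) = \frac{7}{4} \cdot 25 - 2 = \frac{175}{4} - 2 = \frac{167}{4}$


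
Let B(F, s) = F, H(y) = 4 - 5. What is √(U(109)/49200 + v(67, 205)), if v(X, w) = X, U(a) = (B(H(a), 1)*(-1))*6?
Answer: √45050882/820 ≈ 8.1854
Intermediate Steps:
H(y) = -1
U(a) = 6 (U(a) = -1*(-1)*6 = 1*6 = 6)
√(U(109)/49200 + v(67, 205)) = √(6/49200 + 67) = √(6*(1/49200) + 67) = √(1/8200 + 67) = √(549401/8200) = √45050882/820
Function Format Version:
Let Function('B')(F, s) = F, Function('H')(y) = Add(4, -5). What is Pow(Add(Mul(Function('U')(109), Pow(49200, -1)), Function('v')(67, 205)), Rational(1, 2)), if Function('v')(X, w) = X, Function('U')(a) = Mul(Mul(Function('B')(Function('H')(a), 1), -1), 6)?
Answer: Mul(Rational(1, 820), Pow(45050882, Rational(1, 2))) ≈ 8.1854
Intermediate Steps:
Function('H')(y) = -1
Function('U')(a) = 6 (Function('U')(a) = Mul(Mul(-1, -1), 6) = Mul(1, 6) = 6)
Pow(Add(Mul(Function('U')(109), Pow(49200, -1)), Function('v')(67, 205)), Rational(1, 2)) = Pow(Add(Mul(6, Pow(49200, -1)), 67), Rational(1, 2)) = Pow(Add(Mul(6, Rational(1, 49200)), 67), Rational(1, 2)) = Pow(Add(Rational(1, 8200), 67), Rational(1, 2)) = Pow(Rational(549401, 8200), Rational(1, 2)) = Mul(Rational(1, 820), Pow(45050882, Rational(1, 2)))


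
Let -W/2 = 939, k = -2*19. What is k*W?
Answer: 71364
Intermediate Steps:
k = -38
W = -1878 (W = -2*939 = -1878)
k*W = -38*(-1878) = 71364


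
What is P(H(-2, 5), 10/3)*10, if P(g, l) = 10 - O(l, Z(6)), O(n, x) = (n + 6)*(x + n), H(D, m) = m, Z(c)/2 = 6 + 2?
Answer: -15340/9 ≈ -1704.4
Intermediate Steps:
Z(c) = 16 (Z(c) = 2*(6 + 2) = 2*8 = 16)
O(n, x) = (6 + n)*(n + x)
P(g, l) = -86 - l² - 22*l (P(g, l) = 10 - (l² + 6*l + 6*16 + l*16) = 10 - (l² + 6*l + 96 + 16*l) = 10 - (96 + l² + 22*l) = 10 + (-96 - l² - 22*l) = -86 - l² - 22*l)
P(H(-2, 5), 10/3)*10 = (-86 - (10/3)² - 220/3)*10 = (-86 - (10*(⅓))² - 220/3)*10 = (-86 - (10/3)² - 22*10/3)*10 = (-86 - 1*100/9 - 220/3)*10 = (-86 - 100/9 - 220/3)*10 = -1534/9*10 = -15340/9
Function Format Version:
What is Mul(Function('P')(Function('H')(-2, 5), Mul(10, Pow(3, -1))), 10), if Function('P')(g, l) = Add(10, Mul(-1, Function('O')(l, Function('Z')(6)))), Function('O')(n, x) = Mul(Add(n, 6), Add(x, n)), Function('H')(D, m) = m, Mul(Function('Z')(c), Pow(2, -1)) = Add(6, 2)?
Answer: Rational(-15340, 9) ≈ -1704.4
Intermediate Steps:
Function('Z')(c) = 16 (Function('Z')(c) = Mul(2, Add(6, 2)) = Mul(2, 8) = 16)
Function('O')(n, x) = Mul(Add(6, n), Add(n, x))
Function('P')(g, l) = Add(-86, Mul(-1, Pow(l, 2)), Mul(-22, l)) (Function('P')(g, l) = Add(10, Mul(-1, Add(Pow(l, 2), Mul(6, l), Mul(6, 16), Mul(l, 16)))) = Add(10, Mul(-1, Add(Pow(l, 2), Mul(6, l), 96, Mul(16, l)))) = Add(10, Mul(-1, Add(96, Pow(l, 2), Mul(22, l)))) = Add(10, Add(-96, Mul(-1, Pow(l, 2)), Mul(-22, l))) = Add(-86, Mul(-1, Pow(l, 2)), Mul(-22, l)))
Mul(Function('P')(Function('H')(-2, 5), Mul(10, Pow(3, -1))), 10) = Mul(Add(-86, Mul(-1, Pow(Mul(10, Pow(3, -1)), 2)), Mul(-22, Mul(10, Pow(3, -1)))), 10) = Mul(Add(-86, Mul(-1, Pow(Mul(10, Rational(1, 3)), 2)), Mul(-22, Mul(10, Rational(1, 3)))), 10) = Mul(Add(-86, Mul(-1, Pow(Rational(10, 3), 2)), Mul(-22, Rational(10, 3))), 10) = Mul(Add(-86, Mul(-1, Rational(100, 9)), Rational(-220, 3)), 10) = Mul(Add(-86, Rational(-100, 9), Rational(-220, 3)), 10) = Mul(Rational(-1534, 9), 10) = Rational(-15340, 9)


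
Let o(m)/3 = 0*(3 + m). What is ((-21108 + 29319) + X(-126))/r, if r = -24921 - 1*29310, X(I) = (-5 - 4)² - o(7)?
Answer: -2764/18077 ≈ -0.15290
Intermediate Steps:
o(m) = 0 (o(m) = 3*(0*(3 + m)) = 3*0 = 0)
X(I) = 81 (X(I) = (-5 - 4)² - 1*0 = (-9)² + 0 = 81 + 0 = 81)
r = -54231 (r = -24921 - 29310 = -54231)
((-21108 + 29319) + X(-126))/r = ((-21108 + 29319) + 81)/(-54231) = (8211 + 81)*(-1/54231) = 8292*(-1/54231) = -2764/18077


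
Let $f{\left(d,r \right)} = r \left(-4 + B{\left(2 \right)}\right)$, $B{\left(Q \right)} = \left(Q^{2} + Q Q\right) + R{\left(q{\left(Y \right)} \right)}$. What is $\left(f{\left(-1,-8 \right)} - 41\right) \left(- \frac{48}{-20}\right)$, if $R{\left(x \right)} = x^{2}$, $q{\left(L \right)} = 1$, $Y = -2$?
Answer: $- \frac{972}{5} \approx -194.4$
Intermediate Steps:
$B{\left(Q \right)} = 1 + 2 Q^{2}$ ($B{\left(Q \right)} = \left(Q^{2} + Q Q\right) + 1^{2} = \left(Q^{2} + Q^{2}\right) + 1 = 2 Q^{2} + 1 = 1 + 2 Q^{2}$)
$f{\left(d,r \right)} = 5 r$ ($f{\left(d,r \right)} = r \left(-4 + \left(1 + 2 \cdot 2^{2}\right)\right) = r \left(-4 + \left(1 + 2 \cdot 4\right)\right) = r \left(-4 + \left(1 + 8\right)\right) = r \left(-4 + 9\right) = r 5 = 5 r$)
$\left(f{\left(-1,-8 \right)} - 41\right) \left(- \frac{48}{-20}\right) = \left(5 \left(-8\right) - 41\right) \left(- \frac{48}{-20}\right) = \left(-40 - 41\right) \left(\left(-48\right) \left(- \frac{1}{20}\right)\right) = \left(-81\right) \frac{12}{5} = - \frac{972}{5}$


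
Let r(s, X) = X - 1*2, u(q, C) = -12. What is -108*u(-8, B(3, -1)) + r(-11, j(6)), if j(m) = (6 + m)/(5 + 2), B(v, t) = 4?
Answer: 9070/7 ≈ 1295.7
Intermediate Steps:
j(m) = 6/7 + m/7 (j(m) = (6 + m)/7 = (6 + m)*(⅐) = 6/7 + m/7)
r(s, X) = -2 + X (r(s, X) = X - 2 = -2 + X)
-108*u(-8, B(3, -1)) + r(-11, j(6)) = -108*(-12) + (-2 + (6/7 + (⅐)*6)) = 1296 + (-2 + (6/7 + 6/7)) = 1296 + (-2 + 12/7) = 1296 - 2/7 = 9070/7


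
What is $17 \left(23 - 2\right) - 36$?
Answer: $321$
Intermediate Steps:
$17 \left(23 - 2\right) - 36 = 17 \cdot 21 - 36 = 357 - 36 = 321$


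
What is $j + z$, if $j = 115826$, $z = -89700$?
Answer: $26126$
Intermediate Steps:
$j + z = 115826 - 89700 = 26126$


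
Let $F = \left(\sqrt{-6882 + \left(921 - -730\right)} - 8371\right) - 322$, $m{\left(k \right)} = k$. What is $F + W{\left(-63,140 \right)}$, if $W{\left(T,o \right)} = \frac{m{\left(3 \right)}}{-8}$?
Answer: $- \frac{69547}{8} + i \sqrt{5231} \approx -8693.4 + 72.326 i$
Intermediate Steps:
$W{\left(T,o \right)} = - \frac{3}{8}$ ($W{\left(T,o \right)} = \frac{3}{-8} = 3 \left(- \frac{1}{8}\right) = - \frac{3}{8}$)
$F = -8693 + i \sqrt{5231}$ ($F = \left(\sqrt{-6882 + \left(921 + 730\right)} - 8371\right) - 322 = \left(\sqrt{-6882 + 1651} - 8371\right) - 322 = \left(\sqrt{-5231} - 8371\right) - 322 = \left(i \sqrt{5231} - 8371\right) - 322 = \left(-8371 + i \sqrt{5231}\right) - 322 = -8693 + i \sqrt{5231} \approx -8693.0 + 72.326 i$)
$F + W{\left(-63,140 \right)} = \left(-8693 + i \sqrt{5231}\right) - \frac{3}{8} = - \frac{69547}{8} + i \sqrt{5231}$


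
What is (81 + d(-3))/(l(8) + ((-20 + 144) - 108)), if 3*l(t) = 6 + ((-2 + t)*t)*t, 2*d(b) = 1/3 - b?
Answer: 124/219 ≈ 0.56621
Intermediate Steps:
d(b) = ⅙ - b/2 (d(b) = (1/3 - b)/2 = (⅓ - b)/2 = ⅙ - b/2)
l(t) = 2 + t²*(-2 + t)/3 (l(t) = (6 + ((-2 + t)*t)*t)/3 = (6 + (t*(-2 + t))*t)/3 = (6 + t²*(-2 + t))/3 = 2 + t²*(-2 + t)/3)
(81 + d(-3))/(l(8) + ((-20 + 144) - 108)) = (81 + (⅙ - ½*(-3)))/((2 - ⅔*8² + (⅓)*8³) + ((-20 + 144) - 108)) = (81 + (⅙ + 3/2))/((2 - ⅔*64 + (⅓)*512) + (124 - 108)) = (81 + 5/3)/((2 - 128/3 + 512/3) + 16) = 248/(3*(130 + 16)) = (248/3)/146 = (248/3)*(1/146) = 124/219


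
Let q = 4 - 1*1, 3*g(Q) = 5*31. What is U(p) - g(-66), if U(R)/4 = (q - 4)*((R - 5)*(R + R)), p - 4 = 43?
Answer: -47531/3 ≈ -15844.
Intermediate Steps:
g(Q) = 155/3 (g(Q) = (5*31)/3 = (⅓)*155 = 155/3)
p = 47 (p = 4 + 43 = 47)
q = 3 (q = 4 - 1 = 3)
U(R) = -8*R*(-5 + R) (U(R) = 4*((3 - 4)*((R - 5)*(R + R))) = 4*(-(-5 + R)*2*R) = 4*(-2*R*(-5 + R)) = -8*R*(-5 + R))
U(p) - g(-66) = 8*47*(5 - 1*47) - 1*155/3 = 8*47*(5 - 47) - 155/3 = 8*47*(-42) - 155/3 = -15792 - 155/3 = -47531/3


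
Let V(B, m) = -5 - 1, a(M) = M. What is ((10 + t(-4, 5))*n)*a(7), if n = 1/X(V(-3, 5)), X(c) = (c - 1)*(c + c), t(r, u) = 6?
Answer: 4/3 ≈ 1.3333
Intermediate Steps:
V(B, m) = -6
X(c) = 2*c*(-1 + c) (X(c) = (-1 + c)*(2*c) = 2*c*(-1 + c))
n = 1/84 (n = 1/(2*(-6)*(-1 - 6)) = 1/(2*(-6)*(-7)) = 1/84 ≈ 0.011905)
((10 + t(-4, 5))*n)*a(7) = ((10 + 6)*(1/84))*7 = (16*(1/84))*7 = (4/21)*7 = 4/3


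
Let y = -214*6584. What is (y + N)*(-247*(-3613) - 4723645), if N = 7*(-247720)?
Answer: 12041629761744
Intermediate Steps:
y = -1408976
N = -1734040
(y + N)*(-247*(-3613) - 4723645) = (-1408976 - 1734040)*(-247*(-3613) - 4723645) = -3143016*(892411 - 4723645) = -3143016*(-3831234) = 12041629761744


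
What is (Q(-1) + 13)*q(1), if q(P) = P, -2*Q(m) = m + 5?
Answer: 11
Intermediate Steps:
Q(m) = -5/2 - m/2 (Q(m) = -(m + 5)/2 = -(5 + m)/2 = -5/2 - m/2)
(Q(-1) + 13)*q(1) = ((-5/2 - ½*(-1)) + 13)*1 = ((-5/2 + ½) + 13)*1 = (-2 + 13)*1 = 11*1 = 11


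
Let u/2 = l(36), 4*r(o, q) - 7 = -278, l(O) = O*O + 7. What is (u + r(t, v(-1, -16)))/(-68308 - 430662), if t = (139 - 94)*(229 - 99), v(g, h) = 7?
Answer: -10153/1995880 ≈ -0.0050870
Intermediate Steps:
l(O) = 7 + O² (l(O) = O² + 7 = 7 + O²)
t = 5850 (t = 45*130 = 5850)
r(o, q) = -271/4 (r(o, q) = 7/4 + (¼)*(-278) = 7/4 - 139/2 = -271/4)
u = 2606 (u = 2*(7 + 36²) = 2*(7 + 1296) = 2*1303 = 2606)
(u + r(t, v(-1, -16)))/(-68308 - 430662) = (2606 - 271/4)/(-68308 - 430662) = (10153/4)/(-498970) = (10153/4)*(-1/498970) = -10153/1995880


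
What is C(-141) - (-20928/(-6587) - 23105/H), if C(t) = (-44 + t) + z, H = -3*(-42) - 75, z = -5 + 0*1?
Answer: 87297277/335937 ≈ 259.86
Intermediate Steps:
z = -5 (z = -5 + 0 = -5)
H = 51 (H = 126 - 75 = 51)
C(t) = -49 + t (C(t) = (-44 + t) - 5 = -49 + t)
C(-141) - (-20928/(-6587) - 23105/H) = (-49 - 141) - (-20928/(-6587) - 23105/51) = -190 - (-20928*(-1/6587) - 23105*1/51) = -190 - (20928/6587 - 23105/51) = -190 - 1*(-151125307/335937) = -190 + 151125307/335937 = 87297277/335937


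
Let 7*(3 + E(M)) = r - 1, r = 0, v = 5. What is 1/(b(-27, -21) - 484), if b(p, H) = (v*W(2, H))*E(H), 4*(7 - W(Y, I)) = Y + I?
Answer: -14/9361 ≈ -0.0014956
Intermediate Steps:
W(Y, I) = 7 - I/4 - Y/4 (W(Y, I) = 7 - (Y + I)/4 = 7 - (I + Y)/4 = 7 + (-I/4 - Y/4) = 7 - I/4 - Y/4)
E(M) = -22/7 (E(M) = -3 + (0 - 1)/7 = -3 + (⅐)*(-1) = -3 - ⅐ = -22/7)
b(p, H) = -715/7 + 55*H/14 (b(p, H) = (5*(7 - H/4 - ¼*2))*(-22/7) = (5*(7 - H/4 - ½))*(-22/7) = (5*(13/2 - H/4))*(-22/7) = (65/2 - 5*H/4)*(-22/7) = -715/7 + 55*H/14)
1/(b(-27, -21) - 484) = 1/((-715/7 + (55/14)*(-21)) - 484) = 1/((-715/7 - 165/2) - 484) = 1/(-2585/14 - 484) = 1/(-9361/14) = -14/9361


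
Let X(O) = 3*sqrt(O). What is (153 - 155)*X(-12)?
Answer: -12*I*sqrt(3) ≈ -20.785*I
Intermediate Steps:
(153 - 155)*X(-12) = (153 - 155)*(3*sqrt(-12)) = -6*2*I*sqrt(3) = -12*I*sqrt(3)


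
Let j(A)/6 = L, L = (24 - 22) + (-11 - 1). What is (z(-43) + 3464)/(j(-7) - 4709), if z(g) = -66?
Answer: -3398/4769 ≈ -0.71252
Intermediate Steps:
L = -10 (L = 2 - 12 = -10)
j(A) = -60 (j(A) = 6*(-10) = -60)
(z(-43) + 3464)/(j(-7) - 4709) = (-66 + 3464)/(-60 - 4709) = 3398/(-4769) = 3398*(-1/4769) = -3398/4769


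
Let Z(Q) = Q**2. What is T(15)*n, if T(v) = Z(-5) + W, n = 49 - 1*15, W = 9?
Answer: 1156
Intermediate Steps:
n = 34 (n = 49 - 15 = 34)
T(v) = 34 (T(v) = (-5)**2 + 9 = 25 + 9 = 34)
T(15)*n = 34*34 = 1156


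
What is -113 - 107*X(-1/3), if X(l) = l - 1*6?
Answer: 1694/3 ≈ 564.67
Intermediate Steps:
X(l) = -6 + l (X(l) = l - 6 = -6 + l)
-113 - 107*X(-1/3) = -113 - 107*(-6 - 1/3) = -113 - 107*(-6 - 1*⅓) = -113 - 107*(-6 - ⅓) = -113 - 107*(-19/3) = -113 + 2033/3 = 1694/3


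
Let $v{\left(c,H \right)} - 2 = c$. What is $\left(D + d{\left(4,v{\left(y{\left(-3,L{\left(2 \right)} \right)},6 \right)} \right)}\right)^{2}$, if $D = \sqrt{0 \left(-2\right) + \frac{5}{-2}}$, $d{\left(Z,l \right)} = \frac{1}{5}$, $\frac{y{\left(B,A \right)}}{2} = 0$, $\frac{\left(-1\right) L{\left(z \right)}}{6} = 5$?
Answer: $- \frac{123}{50} + \frac{i \sqrt{10}}{5} \approx -2.46 + 0.63246 i$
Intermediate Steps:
$L{\left(z \right)} = -30$ ($L{\left(z \right)} = \left(-6\right) 5 = -30$)
$y{\left(B,A \right)} = 0$ ($y{\left(B,A \right)} = 2 \cdot 0 = 0$)
$v{\left(c,H \right)} = 2 + c$
$d{\left(Z,l \right)} = \frac{1}{5}$
$D = \frac{i \sqrt{10}}{2}$ ($D = \sqrt{0 + 5 \left(- \frac{1}{2}\right)} = \sqrt{0 - \frac{5}{2}} = \sqrt{- \frac{5}{2}} = \frac{i \sqrt{10}}{2} \approx 1.5811 i$)
$\left(D + d{\left(4,v{\left(y{\left(-3,L{\left(2 \right)} \right)},6 \right)} \right)}\right)^{2} = \left(\frac{i \sqrt{10}}{2} + \frac{1}{5}\right)^{2} = \left(\frac{1}{5} + \frac{i \sqrt{10}}{2}\right)^{2}$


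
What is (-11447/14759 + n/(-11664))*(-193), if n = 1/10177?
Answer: 262250474127575/1751960128752 ≈ 149.69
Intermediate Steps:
n = 1/10177 ≈ 9.8261e-5
(-11447/14759 + n/(-11664))*(-193) = (-11447/14759 + (1/10177)/(-11664))*(-193) = (-11447*1/14759 + (1/10177)*(-1/11664))*(-193) = (-11447/14759 - 1/118704528)*(-193) = -1358810746775/1751960128752*(-193) = 262250474127575/1751960128752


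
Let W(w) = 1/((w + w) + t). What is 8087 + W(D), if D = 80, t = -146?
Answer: 113219/14 ≈ 8087.1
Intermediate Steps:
W(w) = 1/(-146 + 2*w) (W(w) = 1/((w + w) - 146) = 1/(2*w - 146) = 1/(-146 + 2*w))
8087 + W(D) = 8087 + 1/(2*(-73 + 80)) = 8087 + (1/2)/7 = 8087 + (1/2)*(1/7) = 8087 + 1/14 = 113219/14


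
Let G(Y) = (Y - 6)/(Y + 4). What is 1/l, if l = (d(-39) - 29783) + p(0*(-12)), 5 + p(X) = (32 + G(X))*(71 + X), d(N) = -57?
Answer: -2/55359 ≈ -3.6128e-5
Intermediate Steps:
G(Y) = (-6 + Y)/(4 + Y)
p(X) = -5 + (32 + (-6 + X)/(4 + X))*(71 + X)
l = -55359/2 (l = (-57 - 29783) + (8642 + 33*(0*(-12))² + 2460*(0*(-12)))/(4 + 0*(-12)) = -29840 + (8642 + 33*0² + 2460*0)/(4 + 0) = -29840 + (8642 + 33*0 + 0)/4 = -29840 + (8642 + 0 + 0)/4 = -29840 + (¼)*8642 = -29840 + 4321/2 = -55359/2 ≈ -27680.)
1/l = 1/(-55359/2) = -2/55359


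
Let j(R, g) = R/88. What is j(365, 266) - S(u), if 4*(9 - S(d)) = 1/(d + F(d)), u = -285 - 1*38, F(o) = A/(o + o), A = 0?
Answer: -137943/28424 ≈ -4.8530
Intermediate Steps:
j(R, g) = R/88 (j(R, g) = R*(1/88) = R/88)
F(o) = 0 (F(o) = 0/(o + o) = 0/(2*o) = (1/(2*o))*0 = 0)
u = -323 (u = -285 - 38 = -323)
S(d) = 9 - 1/(4*d) (S(d) = 9 - 1/(4*(d + 0)) = 9 - 1/(4*d))
j(365, 266) - S(u) = (1/88)*365 - (9 - ¼/(-323)) = 365/88 - (9 - ¼*(-1/323)) = 365/88 - (9 + 1/1292) = 365/88 - 1*11629/1292 = 365/88 - 11629/1292 = -137943/28424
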